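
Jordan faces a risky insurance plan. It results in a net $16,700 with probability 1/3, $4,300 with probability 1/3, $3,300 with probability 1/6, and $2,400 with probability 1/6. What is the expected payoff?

$7,950

EV = 1/3 × 16700 + 1/3 × 4300 + 1/6 × 3300 + 1/6 × 2400 = 5566.6667 + 1433.3333 + 550 + 400 = 7950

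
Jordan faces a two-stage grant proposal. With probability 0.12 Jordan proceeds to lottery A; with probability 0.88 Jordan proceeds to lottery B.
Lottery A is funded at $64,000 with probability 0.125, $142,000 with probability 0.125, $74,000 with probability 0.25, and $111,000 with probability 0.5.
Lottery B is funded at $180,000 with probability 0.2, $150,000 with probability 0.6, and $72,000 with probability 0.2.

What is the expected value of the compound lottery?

EV(A) = 0.125 × 64000 + 0.125 × 142000 + 0.25 × 74000 + 0.5 × 111000 = 8000 + 17750 + 18500 + 55500 = 99750
EV(B) = 0.2 × 180000 + 0.6 × 150000 + 0.2 × 72000 = 36000 + 90000 + 14400 = 140400
Overall = 0.12 × 99750 + 0.88 × 140400 = 11970 + 123552 = 135522

$135,522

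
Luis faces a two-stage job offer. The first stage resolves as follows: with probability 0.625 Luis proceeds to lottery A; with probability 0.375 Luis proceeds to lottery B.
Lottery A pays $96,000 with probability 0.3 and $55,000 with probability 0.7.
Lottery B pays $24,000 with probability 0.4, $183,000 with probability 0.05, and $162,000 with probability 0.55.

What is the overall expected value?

$82,506.25

EV(A) = 0.3 × 96000 + 0.7 × 55000 = 28800 + 38500 = 67300
EV(B) = 0.4 × 24000 + 0.05 × 183000 + 0.55 × 162000 = 9600 + 9150 + 89100 = 107850
Overall = 0.625 × 67300 + 0.375 × 107850 = 42062.5 + 40443.75 = 82506.25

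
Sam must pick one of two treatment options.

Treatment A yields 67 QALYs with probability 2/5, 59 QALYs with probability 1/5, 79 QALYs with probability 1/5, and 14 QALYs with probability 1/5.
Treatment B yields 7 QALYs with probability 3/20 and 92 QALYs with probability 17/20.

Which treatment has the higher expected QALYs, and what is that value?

Treatment A = 2/5 × 67 + 1/5 × 59 + 1/5 × 79 + 1/5 × 14 = 26.8 + 11.8 + 15.8 + 2.8 = 57.2
Treatment B = 3/20 × 7 + 17/20 × 92 = 1.05 + 78.2 = 79.25

Treatment B (79.25 QALYs)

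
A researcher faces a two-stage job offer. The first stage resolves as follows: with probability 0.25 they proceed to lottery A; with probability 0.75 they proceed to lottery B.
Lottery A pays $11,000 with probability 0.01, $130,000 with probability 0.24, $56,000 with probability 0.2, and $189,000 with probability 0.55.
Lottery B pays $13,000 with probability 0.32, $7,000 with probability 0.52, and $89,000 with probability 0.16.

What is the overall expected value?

$53,145

EV(A) = 0.01 × 11000 + 0.24 × 130000 + 0.2 × 56000 + 0.55 × 189000 = 110 + 31200 + 11200 + 103950 = 146460
EV(B) = 0.32 × 13000 + 0.52 × 7000 + 0.16 × 89000 = 4160 + 3640 + 14240 = 22040
Overall = 0.25 × 146460 + 0.75 × 22040 = 36615 + 16530 = 53145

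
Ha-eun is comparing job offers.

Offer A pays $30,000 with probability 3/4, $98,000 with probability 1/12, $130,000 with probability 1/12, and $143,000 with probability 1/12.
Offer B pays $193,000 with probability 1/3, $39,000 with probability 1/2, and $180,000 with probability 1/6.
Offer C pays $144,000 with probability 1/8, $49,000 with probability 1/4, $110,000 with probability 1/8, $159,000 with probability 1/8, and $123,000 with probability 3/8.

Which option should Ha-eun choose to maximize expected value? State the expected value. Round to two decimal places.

Offer A = 3/4 × 30000 + 1/12 × 98000 + 1/12 × 130000 + 1/12 × 143000 = 22500 + 8166.6667 + 10833.3333 + 11916.6667 = 53416.6667
Offer B = 1/3 × 193000 + 1/2 × 39000 + 1/6 × 180000 = 64333.3333 + 19500 + 30000 = 113833.3333
Offer C = 1/8 × 144000 + 1/4 × 49000 + 1/8 × 110000 + 1/8 × 159000 + 3/8 × 123000 = 18000 + 12250 + 13750 + 19875 + 46125 = 110000

Offer B ($113,833.33)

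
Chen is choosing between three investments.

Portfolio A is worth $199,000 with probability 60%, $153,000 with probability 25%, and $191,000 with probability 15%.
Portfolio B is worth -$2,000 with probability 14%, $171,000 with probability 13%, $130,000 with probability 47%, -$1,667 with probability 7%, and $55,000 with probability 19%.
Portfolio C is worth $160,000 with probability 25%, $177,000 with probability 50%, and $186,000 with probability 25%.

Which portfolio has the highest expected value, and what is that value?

Portfolio A ($186,300)

Portfolio A = 0.6 × 199000 + 0.25 × 153000 + 0.15 × 191000 = 119400 + 38250 + 28650 = 186300
Portfolio B = 0.14 × (-2000) + 0.13 × 171000 + 0.47 × 130000 + 0.07 × (-1667) + 0.19 × 55000 = -280 + 22230 + 61100 − 116.69 + 10450 = 93383.31
Portfolio C = 0.25 × 160000 + 0.5 × 177000 + 0.25 × 186000 = 40000 + 88500 + 46500 = 175000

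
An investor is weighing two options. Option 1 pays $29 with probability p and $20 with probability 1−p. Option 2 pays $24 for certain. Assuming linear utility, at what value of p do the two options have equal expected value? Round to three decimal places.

p·29 + (1−p)·20 = 24
9p + 20 = 24
p = (24 − 20) / 9

p = 0.444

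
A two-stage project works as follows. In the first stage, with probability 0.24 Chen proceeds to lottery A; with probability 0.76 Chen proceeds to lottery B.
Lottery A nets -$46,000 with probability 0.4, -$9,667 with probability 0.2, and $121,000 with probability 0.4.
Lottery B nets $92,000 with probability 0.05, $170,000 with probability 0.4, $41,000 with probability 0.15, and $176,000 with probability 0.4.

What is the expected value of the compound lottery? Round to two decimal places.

$120,089.98

EV(A) = 0.4 × (-46000) + 0.2 × (-9667) + 0.4 × 121000 = -18400 − 1933.4 + 48400 = 28066.6
EV(B) = 0.05 × 92000 + 0.4 × 170000 + 0.15 × 41000 + 0.4 × 176000 = 4600 + 68000 + 6150 + 70400 = 149150
Overall = 0.24 × 28066.6 + 0.76 × 149150 = 6735.984 + 113354 = 120089.984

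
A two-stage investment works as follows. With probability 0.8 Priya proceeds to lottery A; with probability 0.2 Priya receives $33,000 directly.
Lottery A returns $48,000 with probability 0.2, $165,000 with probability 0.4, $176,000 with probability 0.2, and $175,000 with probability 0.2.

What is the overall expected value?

EV(A) = 0.2 × 48000 + 0.4 × 165000 + 0.2 × 176000 + 0.2 × 175000 = 9600 + 66000 + 35200 + 35000 = 145800
Branch B: 33000 (certain)
Overall = 0.8 × 145800 + 0.2 × 33000 = 116640 + 6600 = 123240

$123,240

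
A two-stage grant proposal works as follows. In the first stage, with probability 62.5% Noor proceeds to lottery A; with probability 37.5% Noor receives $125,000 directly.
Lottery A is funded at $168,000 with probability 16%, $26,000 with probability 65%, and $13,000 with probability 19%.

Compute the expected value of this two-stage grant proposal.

$75,781.25

EV(A) = 0.16 × 168000 + 0.65 × 26000 + 0.19 × 13000 = 26880 + 16900 + 2470 = 46250
Branch B: 125000 (certain)
Overall = 0.625 × 46250 + 0.375 × 125000 = 28906.25 + 46875 = 75781.25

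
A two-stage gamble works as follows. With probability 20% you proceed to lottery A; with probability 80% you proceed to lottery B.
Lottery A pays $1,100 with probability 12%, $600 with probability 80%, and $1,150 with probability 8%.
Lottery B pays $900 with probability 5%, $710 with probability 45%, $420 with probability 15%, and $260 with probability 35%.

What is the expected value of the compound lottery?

EV(A) = 0.12 × 1100 + 0.8 × 600 + 0.08 × 1150 = 132 + 480 + 92 = 704
EV(B) = 0.05 × 900 + 0.45 × 710 + 0.15 × 420 + 0.35 × 260 = 45 + 319.5 + 63 + 91 = 518.5
Overall = 0.2 × 704 + 0.8 × 518.5 = 140.8 + 414.8 = 555.6

$555.60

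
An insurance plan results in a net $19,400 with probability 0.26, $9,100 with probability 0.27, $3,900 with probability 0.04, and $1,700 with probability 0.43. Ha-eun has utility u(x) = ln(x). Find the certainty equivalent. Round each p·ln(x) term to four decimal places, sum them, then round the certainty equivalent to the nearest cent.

E[u] = 0.26·ln(19400) + 0.27·ln(9100) + 0.04·ln(3900) + 0.43·ln(1700) = 2.5670 + 2.4613 + 0.3307 + 3.1985 = 8.5575
CE = e^8.5575 ≈ 5205.65

$5,205.65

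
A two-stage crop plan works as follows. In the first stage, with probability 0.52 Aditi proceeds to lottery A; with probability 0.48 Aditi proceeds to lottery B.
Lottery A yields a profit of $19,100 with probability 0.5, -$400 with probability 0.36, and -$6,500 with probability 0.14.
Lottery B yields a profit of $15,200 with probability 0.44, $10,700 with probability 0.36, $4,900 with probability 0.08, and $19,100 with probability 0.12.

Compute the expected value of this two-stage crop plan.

EV(A) = 0.5 × 19100 + 0.36 × (-400) + 0.14 × (-6500) = 9550 − 144 − 910 = 8496
EV(B) = 0.44 × 15200 + 0.36 × 10700 + 0.08 × 4900 + 0.12 × 19100 = 6688 + 3852 + 392 + 2292 = 13224
Overall = 0.52 × 8496 + 0.48 × 13224 = 4417.92 + 6347.52 = 10765.44

$10,765.44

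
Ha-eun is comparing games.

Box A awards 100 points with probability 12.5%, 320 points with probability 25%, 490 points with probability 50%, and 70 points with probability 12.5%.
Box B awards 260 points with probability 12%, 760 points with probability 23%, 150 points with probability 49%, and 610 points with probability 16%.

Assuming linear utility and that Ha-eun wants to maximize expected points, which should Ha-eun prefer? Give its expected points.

Box B (377.1 points)

Box A = 0.125 × 100 + 0.25 × 320 + 0.5 × 490 + 0.125 × 70 = 12.5 + 80 + 245 + 8.75 = 346.25
Box B = 0.12 × 260 + 0.23 × 760 + 0.49 × 150 + 0.16 × 610 = 31.2 + 174.8 + 73.5 + 97.6 = 377.1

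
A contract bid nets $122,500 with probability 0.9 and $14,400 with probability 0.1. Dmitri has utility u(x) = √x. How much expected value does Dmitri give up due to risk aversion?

$4,761

E[u] = 0.9·√122500 + 0.1·√14400 = 0.9·350 + 0.1·120 = 327
CE = (327)² = 106929
Risk premium = EV − CE = 111690 − 106929 = 4761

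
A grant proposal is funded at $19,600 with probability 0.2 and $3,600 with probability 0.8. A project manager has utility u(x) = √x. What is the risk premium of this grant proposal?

$1,024

E[u] = 0.2·√19600 + 0.8·√3600 = 0.2·140 + 0.8·60 = 76
CE = (76)² = 5776
Risk premium = EV − CE = 6800 − 5776 = 1024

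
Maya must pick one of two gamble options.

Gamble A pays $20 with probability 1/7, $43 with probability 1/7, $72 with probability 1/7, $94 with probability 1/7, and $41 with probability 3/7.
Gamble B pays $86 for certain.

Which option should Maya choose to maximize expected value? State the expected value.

Gamble B ($86)

Gamble A = 1/7 × 20 + 1/7 × 43 + 1/7 × 72 + 1/7 × 94 + 3/7 × 41 = 2.8571 + 6.1429 + 10.2857 + 13.4286 + 17.5714 = 50.2857
Gamble B: 86 (certain)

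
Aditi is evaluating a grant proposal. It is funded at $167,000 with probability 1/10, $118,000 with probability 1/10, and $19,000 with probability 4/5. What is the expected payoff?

$43,700

EV = 1/10 × 167000 + 1/10 × 118000 + 4/5 × 19000 = 16700 + 11800 + 15200 = 43700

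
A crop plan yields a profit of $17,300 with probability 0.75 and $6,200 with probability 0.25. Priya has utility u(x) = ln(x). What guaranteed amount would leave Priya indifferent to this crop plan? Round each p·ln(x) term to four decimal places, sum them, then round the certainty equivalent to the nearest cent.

$13,385.13

E[u] = 0.75·ln(17300) + 0.25·ln(6200) = 7.3188 + 2.1831 = 9.5019
CE = e^9.5019 ≈ 13385.13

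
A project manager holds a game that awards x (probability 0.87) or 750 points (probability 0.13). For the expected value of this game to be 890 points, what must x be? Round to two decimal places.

x = 910.92 points

0.87·x + 0.13·750 = 890
0.87·x = 890 − 97.5 = 792.5
x = 792.5 / 0.87 = 910.9195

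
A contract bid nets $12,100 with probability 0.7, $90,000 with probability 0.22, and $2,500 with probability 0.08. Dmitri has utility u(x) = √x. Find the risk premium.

$6,861

E[u] = 0.7·√12100 + 0.22·√90000 + 0.08·√2500 = 0.7·110 + 0.22·300 + 0.08·50 = 147
CE = (147)² = 21609
Risk premium = EV − CE = 28470 − 21609 = 6861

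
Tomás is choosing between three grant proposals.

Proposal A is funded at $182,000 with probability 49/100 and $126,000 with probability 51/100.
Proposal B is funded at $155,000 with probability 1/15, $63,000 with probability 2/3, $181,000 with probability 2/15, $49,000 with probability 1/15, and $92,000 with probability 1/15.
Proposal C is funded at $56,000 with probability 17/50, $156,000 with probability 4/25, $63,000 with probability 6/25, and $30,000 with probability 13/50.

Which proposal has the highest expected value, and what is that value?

Proposal A ($153,440)

Proposal A = 49/100 × 182000 + 51/100 × 126000 = 89180 + 64260 = 153440
Proposal B = 1/15 × 155000 + 2/3 × 63000 + 2/15 × 181000 + 1/15 × 49000 + 1/15 × 92000 = 10333.3333 + 42000 + 24133.3333 + 3266.6667 + 6133.3333 = 85866.6667
Proposal C = 17/50 × 56000 + 4/25 × 156000 + 6/25 × 63000 + 13/50 × 30000 = 19040 + 24960 + 15120 + 7800 = 66920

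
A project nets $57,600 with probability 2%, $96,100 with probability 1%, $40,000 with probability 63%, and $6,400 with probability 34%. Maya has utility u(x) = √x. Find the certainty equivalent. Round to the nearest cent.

E[u] = 0.02·√57600 + 0.01·√96100 + 0.63·√40000 + 0.34·√6400 = 0.02·240 + 0.01·310 + 0.63·200 + 0.34·80 = 161.1
CE = (161.1)² = 25953.21

$25,953.21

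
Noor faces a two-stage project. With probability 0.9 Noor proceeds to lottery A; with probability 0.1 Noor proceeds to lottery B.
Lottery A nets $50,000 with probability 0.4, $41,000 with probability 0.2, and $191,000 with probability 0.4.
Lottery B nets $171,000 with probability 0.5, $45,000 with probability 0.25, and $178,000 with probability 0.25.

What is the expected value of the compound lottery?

$108,265

EV(A) = 0.4 × 50000 + 0.2 × 41000 + 0.4 × 191000 = 20000 + 8200 + 76400 = 104600
EV(B) = 0.5 × 171000 + 0.25 × 45000 + 0.25 × 178000 = 85500 + 11250 + 44500 = 141250
Overall = 0.9 × 104600 + 0.1 × 141250 = 94140 + 14125 = 108265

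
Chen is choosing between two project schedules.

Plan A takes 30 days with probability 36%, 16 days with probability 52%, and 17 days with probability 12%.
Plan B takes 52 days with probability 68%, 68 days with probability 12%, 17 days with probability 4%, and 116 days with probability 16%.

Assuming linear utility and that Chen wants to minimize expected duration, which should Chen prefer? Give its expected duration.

Plan A = 0.36 × 30 + 0.52 × 16 + 0.12 × 17 = 10.8 + 8.32 + 2.04 = 21.16
Plan B = 0.68 × 52 + 0.12 × 68 + 0.04 × 17 + 0.16 × 116 = 35.36 + 8.16 + 0.68 + 18.56 = 62.76

Plan A (21.16 days)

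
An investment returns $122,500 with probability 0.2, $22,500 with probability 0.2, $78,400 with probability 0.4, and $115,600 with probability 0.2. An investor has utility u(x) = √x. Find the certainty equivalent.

$78,400

E[u] = 0.2·√122500 + 0.2·√22500 + 0.4·√78400 + 0.2·√115600 = 0.2·350 + 0.2·150 + 0.4·280 + 0.2·340 = 280
CE = (280)² = 78400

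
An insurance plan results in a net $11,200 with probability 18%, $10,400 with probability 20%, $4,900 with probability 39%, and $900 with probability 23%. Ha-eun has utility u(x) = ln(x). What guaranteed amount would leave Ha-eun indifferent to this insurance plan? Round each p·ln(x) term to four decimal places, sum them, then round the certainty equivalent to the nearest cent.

E[u] = 0.18·ln(11200) + 0.2·ln(10400) + 0.39·ln(4900) + 0.23·ln(900) = 1.6783 + 1.8499 + 3.3138 + 1.5646 = 8.4066
CE = e^8.4066 ≈ 4476.51

$4,476.51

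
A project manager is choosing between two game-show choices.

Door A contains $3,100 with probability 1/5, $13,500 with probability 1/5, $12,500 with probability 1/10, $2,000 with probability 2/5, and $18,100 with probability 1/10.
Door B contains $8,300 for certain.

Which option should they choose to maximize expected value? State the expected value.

Door B ($8,300)

Door A = 1/5 × 3100 + 1/5 × 13500 + 1/10 × 12500 + 2/5 × 2000 + 1/10 × 18100 = 620 + 2700 + 1250 + 800 + 1810 = 7180
Door B: 8300 (certain)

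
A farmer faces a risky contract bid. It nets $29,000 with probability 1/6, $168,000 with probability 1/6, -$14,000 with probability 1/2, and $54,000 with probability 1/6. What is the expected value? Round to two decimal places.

$34,833.33

EV = 1/6 × 29000 + 1/6 × 168000 + 1/2 × (-14000) + 1/6 × 54000 = 4833.3333 + 28000 − 7000 + 9000 = 34833.3333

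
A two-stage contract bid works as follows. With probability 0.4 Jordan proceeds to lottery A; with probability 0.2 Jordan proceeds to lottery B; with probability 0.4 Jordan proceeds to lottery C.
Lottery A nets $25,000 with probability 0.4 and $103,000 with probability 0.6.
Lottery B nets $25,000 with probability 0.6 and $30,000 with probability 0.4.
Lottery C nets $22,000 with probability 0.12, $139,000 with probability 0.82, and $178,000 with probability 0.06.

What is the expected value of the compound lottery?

EV(A) = 0.4 × 25000 + 0.6 × 103000 = 10000 + 61800 = 71800
EV(B) = 0.6 × 25000 + 0.4 × 30000 = 15000 + 12000 = 27000
EV(C) = 0.12 × 22000 + 0.82 × 139000 + 0.06 × 178000 = 2640 + 113980 + 10680 = 127300
Overall = 0.4 × 71800 + 0.2 × 27000 + 0.4 × 127300 = 28720 + 5400 + 50920 = 85040

$85,040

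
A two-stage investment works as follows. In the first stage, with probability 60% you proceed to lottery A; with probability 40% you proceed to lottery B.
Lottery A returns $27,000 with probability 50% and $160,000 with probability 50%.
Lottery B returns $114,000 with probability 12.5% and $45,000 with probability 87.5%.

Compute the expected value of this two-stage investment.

EV(A) = 0.5 × 27000 + 0.5 × 160000 = 13500 + 80000 = 93500
EV(B) = 0.125 × 114000 + 0.875 × 45000 = 14250 + 39375 = 53625
Overall = 0.6 × 93500 + 0.4 × 53625 = 56100 + 21450 = 77550

$77,550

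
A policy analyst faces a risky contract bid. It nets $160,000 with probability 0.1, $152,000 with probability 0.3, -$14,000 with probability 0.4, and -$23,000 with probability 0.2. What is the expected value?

$51,400

EV = 0.1 × 160000 + 0.3 × 152000 + 0.4 × (-14000) + 0.2 × (-23000) = 16000 + 45600 − 5600 − 4600 = 51400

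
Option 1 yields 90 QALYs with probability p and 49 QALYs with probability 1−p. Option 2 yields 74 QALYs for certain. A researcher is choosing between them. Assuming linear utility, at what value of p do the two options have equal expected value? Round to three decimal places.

p·90 + (1−p)·49 = 74
41p + 49 = 74
p = (74 − 49) / 41

p = 0.610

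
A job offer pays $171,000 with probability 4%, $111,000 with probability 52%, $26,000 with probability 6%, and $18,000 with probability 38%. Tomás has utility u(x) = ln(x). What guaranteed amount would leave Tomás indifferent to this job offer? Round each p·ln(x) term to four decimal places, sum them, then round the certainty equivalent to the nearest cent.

$51,859.84

E[u] = 0.04·ln(171000) + 0.52·ln(111000) + 0.06·ln(26000) + 0.38·ln(18000) = 0.4820 + 6.0410 + 0.6100 + 3.7233 = 10.8563
CE = e^10.8563 ≈ 51859.84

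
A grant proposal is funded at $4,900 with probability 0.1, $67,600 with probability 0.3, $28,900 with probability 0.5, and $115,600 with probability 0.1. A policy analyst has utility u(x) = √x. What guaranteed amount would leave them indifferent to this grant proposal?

E[u] = 0.1·√4900 + 0.3·√67600 + 0.5·√28900 + 0.1·√115600 = 0.1·70 + 0.3·260 + 0.5·170 + 0.1·340 = 204
CE = (204)² = 41616

$41,616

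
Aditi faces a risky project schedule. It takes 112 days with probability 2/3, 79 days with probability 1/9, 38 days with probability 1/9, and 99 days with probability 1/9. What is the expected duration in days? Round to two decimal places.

EV = 2/3 × 112 + 1/9 × 79 + 1/9 × 38 + 1/9 × 99 = 74.6667 + 8.7778 + 4.2222 + 11 = 98.6667

98.67 days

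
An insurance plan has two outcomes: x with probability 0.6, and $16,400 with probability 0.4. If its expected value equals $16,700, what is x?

x = $16,900

0.6·x + 0.4·16400 = 16700
0.6·x = 16700 − 6560 = 10140
x = 10140 / 0.6 = 16900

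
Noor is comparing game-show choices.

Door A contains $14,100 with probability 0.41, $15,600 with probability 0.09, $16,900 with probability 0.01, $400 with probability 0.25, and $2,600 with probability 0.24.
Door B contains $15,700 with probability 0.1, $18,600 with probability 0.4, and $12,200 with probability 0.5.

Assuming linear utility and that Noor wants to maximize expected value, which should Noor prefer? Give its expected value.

Door A = 0.41 × 14100 + 0.09 × 15600 + 0.01 × 16900 + 0.25 × 400 + 0.24 × 2600 = 5781 + 1404 + 169 + 100 + 624 = 8078
Door B = 0.1 × 15700 + 0.4 × 18600 + 0.5 × 12200 = 1570 + 7440 + 6100 = 15110

Door B ($15,110)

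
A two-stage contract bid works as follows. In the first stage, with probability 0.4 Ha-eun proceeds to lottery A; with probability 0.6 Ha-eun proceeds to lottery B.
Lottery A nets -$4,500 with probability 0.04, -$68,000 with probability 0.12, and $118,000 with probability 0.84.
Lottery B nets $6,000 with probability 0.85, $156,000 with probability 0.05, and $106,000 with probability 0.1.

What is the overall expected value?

EV(A) = 0.04 × (-4500) + 0.12 × (-68000) + 0.84 × 118000 = -180 − 8160 + 99120 = 90780
EV(B) = 0.85 × 6000 + 0.05 × 156000 + 0.1 × 106000 = 5100 + 7800 + 10600 = 23500
Overall = 0.4 × 90780 + 0.6 × 23500 = 36312 + 14100 = 50412

$50,412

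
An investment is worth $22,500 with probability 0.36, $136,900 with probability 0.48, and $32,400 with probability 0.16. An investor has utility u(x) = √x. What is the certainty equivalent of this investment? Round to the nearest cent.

E[u] = 0.36·√22500 + 0.48·√136900 + 0.16·√32400 = 0.36·150 + 0.48·370 + 0.16·180 = 260.4
CE = (260.4)² = 67808.16

$67,808.16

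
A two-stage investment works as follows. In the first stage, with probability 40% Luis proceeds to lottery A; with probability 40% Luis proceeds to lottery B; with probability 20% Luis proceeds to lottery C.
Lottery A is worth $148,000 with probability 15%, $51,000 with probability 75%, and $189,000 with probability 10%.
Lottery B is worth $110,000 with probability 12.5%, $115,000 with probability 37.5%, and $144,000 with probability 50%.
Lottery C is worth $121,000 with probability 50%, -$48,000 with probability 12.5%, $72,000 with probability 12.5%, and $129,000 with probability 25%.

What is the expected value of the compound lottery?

EV(A) = 0.15 × 148000 + 0.75 × 51000 + 0.1 × 189000 = 22200 + 38250 + 18900 = 79350
EV(B) = 0.125 × 110000 + 0.375 × 115000 + 0.5 × 144000 = 13750 + 43125 + 72000 = 128875
EV(C) = 0.5 × 121000 + 0.125 × (-48000) + 0.125 × 72000 + 0.25 × 129000 = 60500 − 6000 + 9000 + 32250 = 95750
Overall = 0.4 × 79350 + 0.4 × 128875 + 0.2 × 95750 = 31740 + 51550 + 19150 = 102440

$102,440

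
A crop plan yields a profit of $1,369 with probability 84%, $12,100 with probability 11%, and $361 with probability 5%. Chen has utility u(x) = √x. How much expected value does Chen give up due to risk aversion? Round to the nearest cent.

$551.55

E[u] = 0.84·√1369 + 0.11·√12100 + 0.05·√361 = 0.84·37 + 0.11·110 + 0.05·19 = 44.13
CE = (44.13)² = 1947.4569
Risk premium = EV − CE = 2499.01 − 1947.4569 = 551.5531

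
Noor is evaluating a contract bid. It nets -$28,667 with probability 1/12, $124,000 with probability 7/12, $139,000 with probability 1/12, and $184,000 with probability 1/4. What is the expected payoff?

$127,527.75

EV = 1/12 × (-28667) + 7/12 × 124000 + 1/12 × 139000 + 1/4 × 184000 = -2388.9167 + 72333.3333 + 11583.3333 + 46000 = 127527.75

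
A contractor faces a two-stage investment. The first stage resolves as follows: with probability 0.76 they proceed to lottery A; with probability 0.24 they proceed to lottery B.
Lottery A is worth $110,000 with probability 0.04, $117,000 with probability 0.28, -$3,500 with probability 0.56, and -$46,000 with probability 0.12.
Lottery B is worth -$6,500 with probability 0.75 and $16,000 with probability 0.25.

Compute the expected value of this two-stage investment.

EV(A) = 0.04 × 110000 + 0.28 × 117000 + 0.56 × (-3500) + 0.12 × (-46000) = 4400 + 32760 − 1960 − 5520 = 29680
EV(B) = 0.75 × (-6500) + 0.25 × 16000 = -4875 + 4000 = -875
Overall = 0.76 × 29680 + 0.24 × (-875) = 22556.8 − 210 = 22346.8

$22,346.80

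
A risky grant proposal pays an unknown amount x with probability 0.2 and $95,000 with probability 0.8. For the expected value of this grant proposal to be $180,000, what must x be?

0.2·x + 0.8·95000 = 180000
0.2·x = 180000 − 76000 = 104000
x = 104000 / 0.2 = 520000

x = $520,000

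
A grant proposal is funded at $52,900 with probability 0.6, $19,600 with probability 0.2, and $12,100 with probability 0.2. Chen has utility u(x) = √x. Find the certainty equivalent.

$35,344

E[u] = 0.6·√52900 + 0.2·√19600 + 0.2·√12100 = 0.6·230 + 0.2·140 + 0.2·110 = 188
CE = (188)² = 35344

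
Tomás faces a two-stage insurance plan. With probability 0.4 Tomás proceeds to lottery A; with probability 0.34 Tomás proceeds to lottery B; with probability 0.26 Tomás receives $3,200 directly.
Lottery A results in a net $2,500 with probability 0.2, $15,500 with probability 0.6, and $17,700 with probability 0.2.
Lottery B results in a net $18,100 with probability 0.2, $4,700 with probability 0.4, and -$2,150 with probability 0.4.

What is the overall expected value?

EV(A) = 0.2 × 2500 + 0.6 × 15500 + 0.2 × 17700 = 500 + 9300 + 3540 = 13340
EV(B) = 0.2 × 18100 + 0.4 × 4700 + 0.4 × (-2150) = 3620 + 1880 − 860 = 4640
Branch C: 3200 (certain)
Overall = 0.4 × 13340 + 0.34 × 4640 + 0.26 × 3200 = 5336 + 1577.6 + 832 = 7745.6

$7,745.60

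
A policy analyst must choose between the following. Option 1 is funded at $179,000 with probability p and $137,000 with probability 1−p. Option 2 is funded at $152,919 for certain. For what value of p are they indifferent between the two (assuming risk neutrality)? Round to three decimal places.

p·179000 + (1−p)·137000 = 152919
42000p + 137000 = 152919
p = (152919 − 137000) / 42000

p = 0.379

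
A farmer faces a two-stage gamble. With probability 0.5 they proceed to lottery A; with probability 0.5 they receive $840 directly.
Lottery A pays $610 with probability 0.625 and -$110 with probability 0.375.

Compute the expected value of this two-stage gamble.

EV(A) = 0.625 × 610 + 0.375 × (-110) = 381.25 − 41.25 = 340
Branch B: 840 (certain)
Overall = 0.5 × 340 + 0.5 × 840 = 170 + 420 = 590

$590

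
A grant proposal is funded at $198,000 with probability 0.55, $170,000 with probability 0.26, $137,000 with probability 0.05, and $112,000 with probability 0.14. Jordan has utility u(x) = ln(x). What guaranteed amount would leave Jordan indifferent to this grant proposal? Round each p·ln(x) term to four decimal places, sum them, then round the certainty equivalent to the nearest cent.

$172,508.19

E[u] = 0.55·ln(198000) + 0.26·ln(170000) + 0.05·ln(137000) + 0.14·ln(112000) = 6.7078 + 3.1313 + 0.5914 + 1.6277 = 12.0582
CE = e^12.0582 ≈ 172508.19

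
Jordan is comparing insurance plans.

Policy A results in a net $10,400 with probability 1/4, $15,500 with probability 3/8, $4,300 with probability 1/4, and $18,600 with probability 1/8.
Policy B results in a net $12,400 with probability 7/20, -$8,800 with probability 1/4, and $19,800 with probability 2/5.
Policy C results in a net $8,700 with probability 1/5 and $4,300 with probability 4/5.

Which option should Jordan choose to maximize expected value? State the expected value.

Policy A = 1/4 × 10400 + 3/8 × 15500 + 1/4 × 4300 + 1/8 × 18600 = 2600 + 5812.5 + 1075 + 2325 = 11812.5
Policy B = 7/20 × 12400 + 1/4 × (-8800) + 2/5 × 19800 = 4340 − 2200 + 7920 = 10060
Policy C = 1/5 × 8700 + 4/5 × 4300 = 1740 + 3440 = 5180

Policy A ($11,812.50)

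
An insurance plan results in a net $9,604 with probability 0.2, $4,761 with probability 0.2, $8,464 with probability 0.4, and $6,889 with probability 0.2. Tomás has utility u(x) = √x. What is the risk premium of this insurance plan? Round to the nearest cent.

E[u] = 0.2·√9604 + 0.2·√4761 + 0.4·√8464 + 0.2·√6889 = 0.2·98 + 0.2·69 + 0.4·92 + 0.2·83 = 86.8
CE = (86.8)² = 7534.24
Risk premium = EV − CE = 7636.4 − 7534.24 = 102.16

$102.16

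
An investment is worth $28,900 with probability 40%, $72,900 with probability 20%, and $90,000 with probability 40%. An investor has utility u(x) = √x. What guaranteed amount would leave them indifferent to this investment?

E[u] = 0.4·√28900 + 0.2·√72900 + 0.4·√90000 = 0.4·170 + 0.2·270 + 0.4·300 = 242
CE = (242)² = 58564

$58,564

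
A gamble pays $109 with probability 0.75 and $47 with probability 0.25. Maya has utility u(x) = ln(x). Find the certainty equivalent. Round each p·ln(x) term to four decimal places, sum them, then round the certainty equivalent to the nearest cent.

E[u] = 0.75·ln(109) + 0.25·ln(47) = 3.5185 + 0.9625 = 4.4810
CE = e^4.4810 ≈ 88.32

$88.32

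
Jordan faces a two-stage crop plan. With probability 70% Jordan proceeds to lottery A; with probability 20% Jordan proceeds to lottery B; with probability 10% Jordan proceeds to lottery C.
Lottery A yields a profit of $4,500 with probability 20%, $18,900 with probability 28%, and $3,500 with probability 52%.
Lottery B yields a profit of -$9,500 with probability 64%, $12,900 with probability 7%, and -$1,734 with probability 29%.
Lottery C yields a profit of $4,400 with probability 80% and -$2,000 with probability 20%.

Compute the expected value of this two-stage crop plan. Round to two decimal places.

EV(A) = 0.2 × 4500 + 0.28 × 18900 + 0.52 × 3500 = 900 + 5292 + 1820 = 8012
EV(B) = 0.64 × (-9500) + 0.07 × 12900 + 0.29 × (-1734) = -6080 + 903 − 502.86 = -5679.86
EV(C) = 0.8 × 4400 + 0.2 × (-2000) = 3520 − 400 = 3120
Overall = 0.7 × 8012 + 0.2 × (-5679.86) + 0.1 × 3120 = 5608.4 − 1135.972 + 312 = 4784.428

$4,784.43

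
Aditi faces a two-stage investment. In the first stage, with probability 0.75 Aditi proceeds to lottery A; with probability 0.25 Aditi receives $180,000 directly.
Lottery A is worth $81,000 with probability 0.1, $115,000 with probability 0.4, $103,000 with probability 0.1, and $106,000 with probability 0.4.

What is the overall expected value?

EV(A) = 0.1 × 81000 + 0.4 × 115000 + 0.1 × 103000 + 0.4 × 106000 = 8100 + 46000 + 10300 + 42400 = 106800
Branch B: 180000 (certain)
Overall = 0.75 × 106800 + 0.25 × 180000 = 80100 + 45000 = 125100

$125,100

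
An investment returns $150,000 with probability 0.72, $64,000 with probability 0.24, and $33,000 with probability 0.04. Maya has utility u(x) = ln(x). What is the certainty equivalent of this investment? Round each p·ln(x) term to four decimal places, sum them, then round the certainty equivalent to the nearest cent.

E[u] = 0.72·ln(150000) + 0.24·ln(64000) + 0.04·ln(33000) = 8.5812 + 2.6560 + 0.4162 = 11.6534
CE = e^11.6534 ≈ 115081.98

$115,081.98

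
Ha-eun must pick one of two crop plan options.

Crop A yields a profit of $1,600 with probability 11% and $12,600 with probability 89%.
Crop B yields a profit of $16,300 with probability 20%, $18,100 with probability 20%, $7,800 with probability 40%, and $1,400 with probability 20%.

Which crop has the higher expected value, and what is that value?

Crop A ($11,390)

Crop A = 0.11 × 1600 + 0.89 × 12600 = 176 + 11214 = 11390
Crop B = 0.2 × 16300 + 0.2 × 18100 + 0.4 × 7800 + 0.2 × 1400 = 3260 + 3620 + 3120 + 280 = 10280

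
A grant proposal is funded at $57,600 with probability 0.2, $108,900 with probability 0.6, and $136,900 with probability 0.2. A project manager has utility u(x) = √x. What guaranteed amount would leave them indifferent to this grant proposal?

E[u] = 0.2·√57600 + 0.6·√108900 + 0.2·√136900 = 0.2·240 + 0.6·330 + 0.2·370 = 320
CE = (320)² = 102400

$102,400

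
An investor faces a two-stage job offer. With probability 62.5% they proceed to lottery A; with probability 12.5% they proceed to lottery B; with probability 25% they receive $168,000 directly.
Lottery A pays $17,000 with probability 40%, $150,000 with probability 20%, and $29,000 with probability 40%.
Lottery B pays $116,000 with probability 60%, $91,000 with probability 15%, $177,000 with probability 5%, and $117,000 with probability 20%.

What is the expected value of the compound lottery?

EV(A) = 0.4 × 17000 + 0.2 × 150000 + 0.4 × 29000 = 6800 + 30000 + 11600 = 48400
EV(B) = 0.6 × 116000 + 0.15 × 91000 + 0.05 × 177000 + 0.2 × 117000 = 69600 + 13650 + 8850 + 23400 = 115500
Branch C: 168000 (certain)
Overall = 0.625 × 48400 + 0.125 × 115500 + 0.25 × 168000 = 30250 + 14437.5 + 42000 = 86687.5

$86,687.50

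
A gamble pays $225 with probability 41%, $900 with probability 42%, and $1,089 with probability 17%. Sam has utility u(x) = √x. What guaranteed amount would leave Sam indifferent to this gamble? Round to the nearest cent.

E[u] = 0.41·√225 + 0.42·√900 + 0.17·√1089 = 0.41·15 + 0.42·30 + 0.17·33 = 24.36
CE = (24.36)² = 593.4096

$593.41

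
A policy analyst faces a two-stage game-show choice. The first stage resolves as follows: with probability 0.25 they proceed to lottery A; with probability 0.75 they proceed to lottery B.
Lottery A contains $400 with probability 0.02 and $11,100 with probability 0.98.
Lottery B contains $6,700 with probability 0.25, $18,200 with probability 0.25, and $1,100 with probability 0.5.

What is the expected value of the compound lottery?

EV(A) = 0.02 × 400 + 0.98 × 11100 = 8 + 10878 = 10886
EV(B) = 0.25 × 6700 + 0.25 × 18200 + 0.5 × 1100 = 1675 + 4550 + 550 = 6775
Overall = 0.25 × 10886 + 0.75 × 6775 = 2721.5 + 5081.25 = 7802.75

$7,802.75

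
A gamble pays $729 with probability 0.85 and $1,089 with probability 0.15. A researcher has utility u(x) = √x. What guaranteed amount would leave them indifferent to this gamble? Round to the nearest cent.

E[u] = 0.85·√729 + 0.15·√1089 = 0.85·27 + 0.15·33 = 27.9
CE = (27.9)² = 778.41

$778.41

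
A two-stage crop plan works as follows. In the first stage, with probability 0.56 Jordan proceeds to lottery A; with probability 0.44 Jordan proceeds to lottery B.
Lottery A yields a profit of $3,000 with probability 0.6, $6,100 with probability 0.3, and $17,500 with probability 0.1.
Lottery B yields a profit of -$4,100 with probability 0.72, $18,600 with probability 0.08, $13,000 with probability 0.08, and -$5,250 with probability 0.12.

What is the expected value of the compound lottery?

$2,549.04

EV(A) = 0.6 × 3000 + 0.3 × 6100 + 0.1 × 17500 = 1800 + 1830 + 1750 = 5380
EV(B) = 0.72 × (-4100) + 0.08 × 18600 + 0.08 × 13000 + 0.12 × (-5250) = -2952 + 1488 + 1040 − 630 = -1054
Overall = 0.56 × 5380 + 0.44 × (-1054) = 3012.8 − 463.76 = 2549.04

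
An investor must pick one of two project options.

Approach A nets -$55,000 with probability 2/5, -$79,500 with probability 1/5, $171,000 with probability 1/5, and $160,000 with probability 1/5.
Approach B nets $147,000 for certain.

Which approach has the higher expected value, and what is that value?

Approach B ($147,000)

Approach A = 2/5 × (-55000) + 1/5 × (-79500) + 1/5 × 171000 + 1/5 × 160000 = -22000 − 15900 + 34200 + 32000 = 28300
Approach B: 147000 (certain)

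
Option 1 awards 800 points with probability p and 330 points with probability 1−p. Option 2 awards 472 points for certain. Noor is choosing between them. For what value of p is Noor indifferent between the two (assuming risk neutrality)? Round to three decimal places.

p = 0.302

p·800 + (1−p)·330 = 472
470p + 330 = 472
p = (472 − 330) / 470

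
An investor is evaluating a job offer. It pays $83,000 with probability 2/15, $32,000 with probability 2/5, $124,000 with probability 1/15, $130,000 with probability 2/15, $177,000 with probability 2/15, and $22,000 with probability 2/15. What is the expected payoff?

$76,000

EV = 2/15 × 83000 + 2/5 × 32000 + 1/15 × 124000 + 2/15 × 130000 + 2/15 × 177000 + 2/15 × 22000 = 11066.6667 + 12800 + 8266.6667 + 17333.3333 + 23600 + 2933.3333 = 76000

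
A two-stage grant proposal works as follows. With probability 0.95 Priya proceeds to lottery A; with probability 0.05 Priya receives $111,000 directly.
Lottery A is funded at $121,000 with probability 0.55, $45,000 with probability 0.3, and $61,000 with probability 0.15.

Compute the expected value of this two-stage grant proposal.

$90,290

EV(A) = 0.55 × 121000 + 0.3 × 45000 + 0.15 × 61000 = 66550 + 13500 + 9150 = 89200
Branch B: 111000 (certain)
Overall = 0.95 × 89200 + 0.05 × 111000 = 84740 + 5550 = 90290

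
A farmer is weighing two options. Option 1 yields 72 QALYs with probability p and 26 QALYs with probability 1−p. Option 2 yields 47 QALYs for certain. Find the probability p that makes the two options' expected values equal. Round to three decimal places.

p·72 + (1−p)·26 = 47
46p + 26 = 47
p = (47 − 26) / 46

p = 0.457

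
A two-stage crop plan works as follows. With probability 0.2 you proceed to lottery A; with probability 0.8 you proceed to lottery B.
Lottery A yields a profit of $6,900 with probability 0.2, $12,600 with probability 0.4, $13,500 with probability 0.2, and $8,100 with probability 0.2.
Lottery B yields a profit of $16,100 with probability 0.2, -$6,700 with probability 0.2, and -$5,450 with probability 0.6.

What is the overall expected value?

EV(A) = 0.2 × 6900 + 0.4 × 12600 + 0.2 × 13500 + 0.2 × 8100 = 1380 + 5040 + 2700 + 1620 = 10740
EV(B) = 0.2 × 16100 + 0.2 × (-6700) + 0.6 × (-5450) = 3220 − 1340 − 3270 = -1390
Overall = 0.2 × 10740 + 0.8 × (-1390) = 2148 − 1112 = 1036

$1,036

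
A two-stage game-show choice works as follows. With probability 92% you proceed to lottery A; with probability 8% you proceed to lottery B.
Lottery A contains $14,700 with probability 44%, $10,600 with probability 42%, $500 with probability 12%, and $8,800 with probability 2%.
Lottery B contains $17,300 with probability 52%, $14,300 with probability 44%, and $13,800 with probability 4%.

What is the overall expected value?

$11,530.72

EV(A) = 0.44 × 14700 + 0.42 × 10600 + 0.12 × 500 + 0.02 × 8800 = 6468 + 4452 + 60 + 176 = 11156
EV(B) = 0.52 × 17300 + 0.44 × 14300 + 0.04 × 13800 = 8996 + 6292 + 552 = 15840
Overall = 0.92 × 11156 + 0.08 × 15840 = 10263.52 + 1267.2 = 11530.72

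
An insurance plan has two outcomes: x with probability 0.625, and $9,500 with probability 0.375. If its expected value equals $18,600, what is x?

0.625·x + 0.375·9500 = 18600
0.625·x = 18600 − 3562.5 = 15037.5
x = 15037.5 / 0.625 = 24060

x = $24,060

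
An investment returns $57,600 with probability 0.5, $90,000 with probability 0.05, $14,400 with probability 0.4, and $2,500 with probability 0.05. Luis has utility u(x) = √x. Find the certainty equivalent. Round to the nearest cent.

$34,410.25

E[u] = 0.5·√57600 + 0.05·√90000 + 0.4·√14400 + 0.05·√2500 = 0.5·240 + 0.05·300 + 0.4·120 + 0.05·50 = 185.5
CE = (185.5)² = 34410.25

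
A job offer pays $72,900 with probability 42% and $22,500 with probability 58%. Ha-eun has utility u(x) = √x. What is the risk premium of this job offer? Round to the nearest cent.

$3,507.84

E[u] = 0.42·√72900 + 0.58·√22500 = 0.42·270 + 0.58·150 = 200.4
CE = (200.4)² = 40160.16
Risk premium = EV − CE = 43668 − 40160.16 = 3507.84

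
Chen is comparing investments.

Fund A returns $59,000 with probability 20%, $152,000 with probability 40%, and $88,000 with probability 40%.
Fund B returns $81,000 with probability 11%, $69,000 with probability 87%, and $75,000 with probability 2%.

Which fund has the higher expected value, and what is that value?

Fund A = 0.2 × 59000 + 0.4 × 152000 + 0.4 × 88000 = 11800 + 60800 + 35200 = 107800
Fund B = 0.11 × 81000 + 0.87 × 69000 + 0.02 × 75000 = 8910 + 60030 + 1500 = 70440

Fund A ($107,800)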